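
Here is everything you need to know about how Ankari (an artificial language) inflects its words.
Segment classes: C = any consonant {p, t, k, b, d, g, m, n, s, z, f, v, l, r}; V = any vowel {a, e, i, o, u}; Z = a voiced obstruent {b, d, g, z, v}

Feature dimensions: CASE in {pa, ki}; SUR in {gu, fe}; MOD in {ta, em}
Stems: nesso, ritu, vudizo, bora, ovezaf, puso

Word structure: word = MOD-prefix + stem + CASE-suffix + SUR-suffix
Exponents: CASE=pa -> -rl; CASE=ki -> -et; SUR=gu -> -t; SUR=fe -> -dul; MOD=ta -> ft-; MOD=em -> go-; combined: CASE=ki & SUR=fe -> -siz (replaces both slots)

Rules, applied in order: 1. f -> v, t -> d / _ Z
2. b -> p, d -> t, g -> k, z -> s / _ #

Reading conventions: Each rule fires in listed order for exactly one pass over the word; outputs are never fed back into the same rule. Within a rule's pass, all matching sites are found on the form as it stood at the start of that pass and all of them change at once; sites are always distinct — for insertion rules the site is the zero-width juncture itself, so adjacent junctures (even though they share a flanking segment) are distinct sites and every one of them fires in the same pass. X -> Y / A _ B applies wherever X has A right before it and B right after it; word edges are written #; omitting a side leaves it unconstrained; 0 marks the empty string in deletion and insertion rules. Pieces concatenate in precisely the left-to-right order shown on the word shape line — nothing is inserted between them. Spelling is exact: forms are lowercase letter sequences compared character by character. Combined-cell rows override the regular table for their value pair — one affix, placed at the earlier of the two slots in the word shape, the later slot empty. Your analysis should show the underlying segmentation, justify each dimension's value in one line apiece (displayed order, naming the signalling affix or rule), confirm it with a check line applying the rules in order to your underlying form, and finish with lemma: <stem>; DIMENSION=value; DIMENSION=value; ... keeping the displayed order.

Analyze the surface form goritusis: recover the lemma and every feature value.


underlying: go-ritu-siz
CASE=ki - signalled by the combined affix row
SUR=fe - signalled by the combined affix row
MOD=em - signalled by the affix go-
check: goritusiz -> goritusiz -> goritusis
lemma: ritu; CASE=ki; SUR=fe; MOD=em


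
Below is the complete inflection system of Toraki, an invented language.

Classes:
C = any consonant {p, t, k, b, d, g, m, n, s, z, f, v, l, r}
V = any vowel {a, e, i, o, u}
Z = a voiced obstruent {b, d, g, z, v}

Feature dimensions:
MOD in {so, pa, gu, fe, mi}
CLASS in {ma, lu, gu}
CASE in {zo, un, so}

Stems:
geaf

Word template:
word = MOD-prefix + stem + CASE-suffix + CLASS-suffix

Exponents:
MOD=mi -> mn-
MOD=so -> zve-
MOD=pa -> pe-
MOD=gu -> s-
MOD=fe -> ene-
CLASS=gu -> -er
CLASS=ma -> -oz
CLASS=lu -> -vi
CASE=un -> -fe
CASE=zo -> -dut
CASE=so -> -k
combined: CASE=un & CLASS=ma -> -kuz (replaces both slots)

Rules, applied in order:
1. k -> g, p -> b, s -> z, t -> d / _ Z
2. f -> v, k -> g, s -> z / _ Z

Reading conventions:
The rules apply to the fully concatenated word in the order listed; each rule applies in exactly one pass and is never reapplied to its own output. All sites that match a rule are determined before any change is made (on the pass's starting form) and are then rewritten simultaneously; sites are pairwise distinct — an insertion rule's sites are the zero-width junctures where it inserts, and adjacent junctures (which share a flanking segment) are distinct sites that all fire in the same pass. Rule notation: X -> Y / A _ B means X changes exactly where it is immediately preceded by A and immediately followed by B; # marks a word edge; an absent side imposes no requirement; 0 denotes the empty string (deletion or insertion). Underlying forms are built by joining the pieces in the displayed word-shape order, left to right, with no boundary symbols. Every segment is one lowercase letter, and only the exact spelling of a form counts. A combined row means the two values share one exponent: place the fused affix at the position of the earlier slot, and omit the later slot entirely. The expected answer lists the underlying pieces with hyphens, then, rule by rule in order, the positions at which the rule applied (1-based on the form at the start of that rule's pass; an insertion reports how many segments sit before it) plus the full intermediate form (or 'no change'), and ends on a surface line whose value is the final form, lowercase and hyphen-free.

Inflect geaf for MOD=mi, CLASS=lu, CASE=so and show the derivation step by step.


underlying: mn-geaf-k-vi
1. k -> g, p -> b, s -> z, t -> d / _ Z: fires at position(s) 7: mngeafgvi
2. f -> v, k -> g, s -> z / _ Z: fires at position(s) 6: mngeavgvi
surface: mngeavgvi


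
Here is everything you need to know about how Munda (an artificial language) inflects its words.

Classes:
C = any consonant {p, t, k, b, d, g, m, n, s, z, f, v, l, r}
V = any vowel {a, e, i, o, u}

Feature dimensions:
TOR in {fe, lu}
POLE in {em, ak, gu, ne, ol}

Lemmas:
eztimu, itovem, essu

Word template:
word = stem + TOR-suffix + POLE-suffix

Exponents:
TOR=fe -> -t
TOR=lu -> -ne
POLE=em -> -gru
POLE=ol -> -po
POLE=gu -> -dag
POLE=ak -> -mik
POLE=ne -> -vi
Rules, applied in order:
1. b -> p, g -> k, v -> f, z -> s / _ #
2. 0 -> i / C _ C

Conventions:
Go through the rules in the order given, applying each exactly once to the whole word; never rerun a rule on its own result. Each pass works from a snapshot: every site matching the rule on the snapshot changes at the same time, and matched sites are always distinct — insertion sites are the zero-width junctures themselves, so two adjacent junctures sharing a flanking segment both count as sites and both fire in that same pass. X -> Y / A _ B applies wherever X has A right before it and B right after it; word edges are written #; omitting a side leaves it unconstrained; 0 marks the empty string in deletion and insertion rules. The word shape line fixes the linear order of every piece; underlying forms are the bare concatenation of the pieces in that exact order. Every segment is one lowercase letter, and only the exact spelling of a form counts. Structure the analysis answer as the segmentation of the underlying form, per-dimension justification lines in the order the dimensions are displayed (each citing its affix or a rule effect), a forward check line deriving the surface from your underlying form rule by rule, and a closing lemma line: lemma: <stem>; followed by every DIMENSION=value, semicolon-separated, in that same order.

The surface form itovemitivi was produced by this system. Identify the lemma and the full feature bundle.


underlying: itovem-t-vi
TOR=fe - signalled by the affix -t
POLE=ne - signalled by the affix -vi
check: itovemtvi -> itovemtvi -> itovemitivi
lemma: itovem; TOR=fe; POLE=ne


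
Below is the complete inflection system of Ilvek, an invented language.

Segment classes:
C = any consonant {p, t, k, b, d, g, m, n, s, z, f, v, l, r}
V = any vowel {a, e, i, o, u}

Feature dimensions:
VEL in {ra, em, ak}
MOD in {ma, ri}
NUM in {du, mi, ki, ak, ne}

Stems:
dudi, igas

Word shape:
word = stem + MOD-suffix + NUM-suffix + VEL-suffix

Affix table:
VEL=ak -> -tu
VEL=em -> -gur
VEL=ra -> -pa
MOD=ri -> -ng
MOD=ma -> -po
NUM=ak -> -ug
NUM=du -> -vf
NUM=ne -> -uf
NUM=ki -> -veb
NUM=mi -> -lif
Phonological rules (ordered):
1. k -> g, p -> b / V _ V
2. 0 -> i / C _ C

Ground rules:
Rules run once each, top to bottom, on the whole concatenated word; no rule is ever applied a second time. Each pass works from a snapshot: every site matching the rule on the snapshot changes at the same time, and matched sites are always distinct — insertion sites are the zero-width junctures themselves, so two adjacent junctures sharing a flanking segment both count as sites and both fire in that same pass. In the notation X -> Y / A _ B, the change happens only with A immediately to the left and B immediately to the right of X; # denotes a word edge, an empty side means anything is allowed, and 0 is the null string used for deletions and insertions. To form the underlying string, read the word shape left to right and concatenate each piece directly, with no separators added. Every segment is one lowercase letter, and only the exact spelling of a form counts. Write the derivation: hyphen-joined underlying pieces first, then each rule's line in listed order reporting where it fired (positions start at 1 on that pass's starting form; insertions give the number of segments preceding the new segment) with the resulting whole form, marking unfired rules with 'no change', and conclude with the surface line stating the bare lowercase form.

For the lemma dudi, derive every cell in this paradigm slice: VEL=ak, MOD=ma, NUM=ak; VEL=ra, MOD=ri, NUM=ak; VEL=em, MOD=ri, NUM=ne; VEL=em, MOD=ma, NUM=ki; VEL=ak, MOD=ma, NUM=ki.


cell VEL=ak, MOD=ma, NUM=ak:
underlying: dudi-po-ug-tu
1. k -> g, p -> b / V _ V: fires at position(s) 5: dudibougtu
2. 0 -> i / C _ C: inserts after position(s) 8: dudibougitu
surface: dudibougitu

cell VEL=ra, MOD=ri, NUM=ak:
underlying: dudi-ng-ug-pa
1. k -> g, p -> b / V _ V: no change
2. 0 -> i / C _ C: inserts after position(s) 5, 8: dudinigugipa
surface: dudinigugipa

cell VEL=em, MOD=ri, NUM=ne:
underlying: dudi-ng-uf-gur
1. k -> g, p -> b / V _ V: no change
2. 0 -> i / C _ C: inserts after position(s) 5, 8: dudinigufigur
surface: dudinigufigur

cell VEL=em, MOD=ma, NUM=ki:
underlying: dudi-po-veb-gur
1. k -> g, p -> b / V _ V: fires at position(s) 5: dudibovebgur
2. 0 -> i / C _ C: inserts after position(s) 9: dudibovebigur
surface: dudibovebigur

cell VEL=ak, MOD=ma, NUM=ki:
underlying: dudi-po-veb-tu
1. k -> g, p -> b / V _ V: fires at position(s) 5: dudibovebtu
2. 0 -> i / C _ C: inserts after position(s) 9: dudibovebitu
surface: dudibovebitu


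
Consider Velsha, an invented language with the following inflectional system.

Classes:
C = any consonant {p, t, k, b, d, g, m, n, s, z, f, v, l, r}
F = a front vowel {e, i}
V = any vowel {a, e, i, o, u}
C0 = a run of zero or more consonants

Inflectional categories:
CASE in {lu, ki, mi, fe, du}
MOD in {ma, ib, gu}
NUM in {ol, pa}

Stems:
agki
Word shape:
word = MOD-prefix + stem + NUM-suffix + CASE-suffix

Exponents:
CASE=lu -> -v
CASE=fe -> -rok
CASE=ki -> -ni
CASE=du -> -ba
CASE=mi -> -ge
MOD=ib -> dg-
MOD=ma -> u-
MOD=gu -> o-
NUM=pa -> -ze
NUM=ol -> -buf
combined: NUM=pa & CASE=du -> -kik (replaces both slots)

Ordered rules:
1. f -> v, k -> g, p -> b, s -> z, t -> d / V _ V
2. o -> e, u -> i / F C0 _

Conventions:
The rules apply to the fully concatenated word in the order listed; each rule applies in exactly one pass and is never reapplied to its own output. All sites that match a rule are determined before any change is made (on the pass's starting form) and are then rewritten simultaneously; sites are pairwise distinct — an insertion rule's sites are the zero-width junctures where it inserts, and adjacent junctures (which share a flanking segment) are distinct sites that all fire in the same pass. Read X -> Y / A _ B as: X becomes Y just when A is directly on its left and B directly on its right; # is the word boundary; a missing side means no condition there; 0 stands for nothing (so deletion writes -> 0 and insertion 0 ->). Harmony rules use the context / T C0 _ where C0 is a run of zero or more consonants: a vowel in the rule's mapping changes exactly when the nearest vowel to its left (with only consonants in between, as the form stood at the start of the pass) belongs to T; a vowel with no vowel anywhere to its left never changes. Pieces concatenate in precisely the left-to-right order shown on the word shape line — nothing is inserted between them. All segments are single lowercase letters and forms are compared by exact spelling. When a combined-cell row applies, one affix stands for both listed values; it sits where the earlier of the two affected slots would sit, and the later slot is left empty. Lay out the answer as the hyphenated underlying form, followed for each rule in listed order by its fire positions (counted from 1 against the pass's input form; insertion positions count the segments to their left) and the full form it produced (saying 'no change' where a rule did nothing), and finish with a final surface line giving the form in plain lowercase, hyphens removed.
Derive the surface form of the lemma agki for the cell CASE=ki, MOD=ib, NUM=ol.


underlying: dg-agki-buf-ni
1. f -> v, k -> g, p -> b, s -> z, t -> d / V _ V: no change
2. o -> e, u -> i / F C0 _: fires at position(s) 8: dgagkibifni
surface: dgagkibifni


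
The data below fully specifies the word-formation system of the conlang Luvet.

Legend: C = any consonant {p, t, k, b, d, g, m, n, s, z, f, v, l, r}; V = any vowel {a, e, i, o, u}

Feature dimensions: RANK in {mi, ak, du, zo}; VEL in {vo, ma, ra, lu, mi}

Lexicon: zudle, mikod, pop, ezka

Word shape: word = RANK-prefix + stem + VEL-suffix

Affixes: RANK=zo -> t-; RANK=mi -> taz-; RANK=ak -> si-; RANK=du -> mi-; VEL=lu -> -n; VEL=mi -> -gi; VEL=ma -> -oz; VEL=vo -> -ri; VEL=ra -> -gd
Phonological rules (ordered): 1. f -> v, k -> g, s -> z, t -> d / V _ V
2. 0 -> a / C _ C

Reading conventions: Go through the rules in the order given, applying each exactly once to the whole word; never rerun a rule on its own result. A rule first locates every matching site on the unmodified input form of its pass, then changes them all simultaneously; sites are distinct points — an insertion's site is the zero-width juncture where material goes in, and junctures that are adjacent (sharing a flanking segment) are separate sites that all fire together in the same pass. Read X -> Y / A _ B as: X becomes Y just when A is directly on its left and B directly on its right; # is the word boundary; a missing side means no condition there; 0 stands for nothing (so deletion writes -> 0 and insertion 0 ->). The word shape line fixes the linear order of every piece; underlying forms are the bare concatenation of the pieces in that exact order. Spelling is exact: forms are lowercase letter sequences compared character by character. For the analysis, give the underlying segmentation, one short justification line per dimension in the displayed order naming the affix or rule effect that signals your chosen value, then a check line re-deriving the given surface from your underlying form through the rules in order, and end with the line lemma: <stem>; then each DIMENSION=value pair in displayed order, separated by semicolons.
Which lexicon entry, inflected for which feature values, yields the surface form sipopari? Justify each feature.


underlying: si-pop-ri
RANK=ak - signalled by the affix si-
VEL=vo - signalled by the affix -ri
check: sipopri -> sipopri -> sipopari
lemma: pop; RANK=ak; VEL=vo


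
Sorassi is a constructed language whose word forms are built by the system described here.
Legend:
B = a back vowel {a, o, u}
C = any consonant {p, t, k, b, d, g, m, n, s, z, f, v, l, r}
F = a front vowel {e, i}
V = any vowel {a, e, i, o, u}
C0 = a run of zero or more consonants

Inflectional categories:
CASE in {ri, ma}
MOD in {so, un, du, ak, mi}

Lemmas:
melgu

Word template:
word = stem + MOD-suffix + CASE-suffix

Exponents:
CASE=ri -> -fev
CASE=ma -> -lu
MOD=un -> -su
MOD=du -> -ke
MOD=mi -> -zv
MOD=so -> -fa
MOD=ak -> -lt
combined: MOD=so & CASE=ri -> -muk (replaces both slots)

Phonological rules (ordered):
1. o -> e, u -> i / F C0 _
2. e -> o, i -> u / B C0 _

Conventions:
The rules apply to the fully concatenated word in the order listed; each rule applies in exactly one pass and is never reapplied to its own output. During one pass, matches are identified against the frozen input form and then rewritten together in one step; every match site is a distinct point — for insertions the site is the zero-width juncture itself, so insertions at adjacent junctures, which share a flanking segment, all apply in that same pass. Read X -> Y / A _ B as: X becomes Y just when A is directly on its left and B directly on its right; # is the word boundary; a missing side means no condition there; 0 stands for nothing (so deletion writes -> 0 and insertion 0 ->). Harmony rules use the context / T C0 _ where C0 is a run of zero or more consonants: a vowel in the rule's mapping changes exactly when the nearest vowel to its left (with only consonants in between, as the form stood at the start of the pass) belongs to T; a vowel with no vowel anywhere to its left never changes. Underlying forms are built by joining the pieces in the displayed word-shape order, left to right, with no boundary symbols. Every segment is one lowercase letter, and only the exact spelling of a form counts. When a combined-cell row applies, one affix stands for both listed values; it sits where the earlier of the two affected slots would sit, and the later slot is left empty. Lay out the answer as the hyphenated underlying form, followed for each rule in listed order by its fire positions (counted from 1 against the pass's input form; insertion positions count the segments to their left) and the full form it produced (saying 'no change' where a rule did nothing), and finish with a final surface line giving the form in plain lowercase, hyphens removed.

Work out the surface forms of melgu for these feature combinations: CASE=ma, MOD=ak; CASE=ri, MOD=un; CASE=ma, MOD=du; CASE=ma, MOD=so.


cell CASE=ma, MOD=ak:
underlying: melgu-lt-lu
1. o -> e, u -> i / F C0 _: fires at position(s) 5: melgiltlu
2. e -> o, i -> u / B C0 _: no change
surface: melgiltlu

cell CASE=ri, MOD=un:
underlying: melgu-su-fev
1. o -> e, u -> i / F C0 _: fires at position(s) 5: melgisufev
2. e -> o, i -> u / B C0 _: fires at position(s) 9: melgisufov
surface: melgisufov

cell CASE=ma, MOD=du:
underlying: melgu-ke-lu
1. o -> e, u -> i / F C0 _: fires at position(s) 5, 9: melgikeli
2. e -> o, i -> u / B C0 _: no change
surface: melgikeli

cell CASE=ma, MOD=so:
underlying: melgu-fa-lu
1. o -> e, u -> i / F C0 _: fires at position(s) 5: melgifalu
2. e -> o, i -> u / B C0 _: no change
surface: melgifalu


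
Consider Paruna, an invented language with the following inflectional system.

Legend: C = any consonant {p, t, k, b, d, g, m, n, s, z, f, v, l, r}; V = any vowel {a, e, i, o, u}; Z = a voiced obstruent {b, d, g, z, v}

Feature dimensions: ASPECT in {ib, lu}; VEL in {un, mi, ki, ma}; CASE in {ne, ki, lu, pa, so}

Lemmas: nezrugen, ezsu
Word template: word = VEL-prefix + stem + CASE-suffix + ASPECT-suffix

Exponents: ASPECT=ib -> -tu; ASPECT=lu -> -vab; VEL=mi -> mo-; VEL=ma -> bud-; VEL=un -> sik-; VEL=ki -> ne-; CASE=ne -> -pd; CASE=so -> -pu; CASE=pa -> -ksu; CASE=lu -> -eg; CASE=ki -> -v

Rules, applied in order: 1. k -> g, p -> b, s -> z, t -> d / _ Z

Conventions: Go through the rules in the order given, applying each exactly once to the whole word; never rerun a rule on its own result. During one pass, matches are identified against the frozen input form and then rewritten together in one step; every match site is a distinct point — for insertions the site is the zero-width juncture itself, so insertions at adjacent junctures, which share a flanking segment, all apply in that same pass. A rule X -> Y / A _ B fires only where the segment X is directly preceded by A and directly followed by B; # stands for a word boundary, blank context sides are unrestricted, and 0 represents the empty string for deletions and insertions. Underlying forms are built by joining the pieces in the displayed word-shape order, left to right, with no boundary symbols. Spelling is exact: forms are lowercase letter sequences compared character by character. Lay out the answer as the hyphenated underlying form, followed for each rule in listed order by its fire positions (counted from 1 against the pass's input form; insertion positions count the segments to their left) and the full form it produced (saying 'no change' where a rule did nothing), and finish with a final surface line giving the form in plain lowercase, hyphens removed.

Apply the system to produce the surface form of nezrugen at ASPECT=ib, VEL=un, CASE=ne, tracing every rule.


underlying: sik-nezrugen-pd-tu
1. k -> g, p -> b, s -> z, t -> d / _ Z: fires at position(s) 12: siknezrugenbdtu
surface: siknezrugenbdtu


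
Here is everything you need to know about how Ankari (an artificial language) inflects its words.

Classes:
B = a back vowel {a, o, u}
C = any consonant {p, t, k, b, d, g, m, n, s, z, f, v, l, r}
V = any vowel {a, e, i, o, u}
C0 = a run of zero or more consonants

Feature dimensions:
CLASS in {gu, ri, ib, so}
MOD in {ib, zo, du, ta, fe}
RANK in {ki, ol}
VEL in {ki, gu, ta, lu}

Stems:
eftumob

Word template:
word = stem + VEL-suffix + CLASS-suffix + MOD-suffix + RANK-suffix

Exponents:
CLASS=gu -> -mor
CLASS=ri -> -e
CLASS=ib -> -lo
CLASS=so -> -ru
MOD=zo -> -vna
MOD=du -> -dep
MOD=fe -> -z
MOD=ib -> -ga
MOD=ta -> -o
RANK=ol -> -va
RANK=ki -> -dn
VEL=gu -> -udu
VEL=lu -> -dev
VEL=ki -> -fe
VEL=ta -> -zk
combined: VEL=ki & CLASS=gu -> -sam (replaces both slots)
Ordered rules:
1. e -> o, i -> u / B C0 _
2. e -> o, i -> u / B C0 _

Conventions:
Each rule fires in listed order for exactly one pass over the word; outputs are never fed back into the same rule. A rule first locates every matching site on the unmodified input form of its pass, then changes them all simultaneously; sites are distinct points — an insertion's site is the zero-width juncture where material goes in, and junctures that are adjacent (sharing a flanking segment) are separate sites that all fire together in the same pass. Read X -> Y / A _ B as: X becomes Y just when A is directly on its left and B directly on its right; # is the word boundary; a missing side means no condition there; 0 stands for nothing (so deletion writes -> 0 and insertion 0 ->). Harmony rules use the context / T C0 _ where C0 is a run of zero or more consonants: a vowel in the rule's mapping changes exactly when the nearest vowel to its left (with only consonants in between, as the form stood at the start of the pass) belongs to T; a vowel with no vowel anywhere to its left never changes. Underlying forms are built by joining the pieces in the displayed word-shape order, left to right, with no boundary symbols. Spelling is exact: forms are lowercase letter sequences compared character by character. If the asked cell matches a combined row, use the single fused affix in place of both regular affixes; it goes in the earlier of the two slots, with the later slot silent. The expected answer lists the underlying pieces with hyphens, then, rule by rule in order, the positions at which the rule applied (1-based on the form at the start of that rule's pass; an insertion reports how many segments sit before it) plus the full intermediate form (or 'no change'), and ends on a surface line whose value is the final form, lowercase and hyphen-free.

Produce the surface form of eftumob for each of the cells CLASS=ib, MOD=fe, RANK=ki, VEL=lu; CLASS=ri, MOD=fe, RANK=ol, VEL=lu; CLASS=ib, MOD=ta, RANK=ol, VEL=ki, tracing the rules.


cell CLASS=ib, MOD=fe, RANK=ki, VEL=lu:
underlying: eftumob-dev-lo-z-dn
1. e -> o, i -> u / B C0 _: fires at position(s) 9: eftumobdovlozdn
2. e -> o, i -> u / B C0 _: no change
surface: eftumobdovlozdn

cell CLASS=ri, MOD=fe, RANK=ol, VEL=lu:
underlying: eftumob-dev-e-z-va
1. e -> o, i -> u / B C0 _: fires at position(s) 9: eftumobdovezva
2. e -> o, i -> u / B C0 _: fires at position(s) 11: eftumobdovozva
surface: eftumobdovozva

cell CLASS=ib, MOD=ta, RANK=ol, VEL=ki:
underlying: eftumob-fe-lo-o-va
1. e -> o, i -> u / B C0 _: fires at position(s) 9: eftumobfoloova
2. e -> o, i -> u / B C0 _: no change
surface: eftumobfoloova


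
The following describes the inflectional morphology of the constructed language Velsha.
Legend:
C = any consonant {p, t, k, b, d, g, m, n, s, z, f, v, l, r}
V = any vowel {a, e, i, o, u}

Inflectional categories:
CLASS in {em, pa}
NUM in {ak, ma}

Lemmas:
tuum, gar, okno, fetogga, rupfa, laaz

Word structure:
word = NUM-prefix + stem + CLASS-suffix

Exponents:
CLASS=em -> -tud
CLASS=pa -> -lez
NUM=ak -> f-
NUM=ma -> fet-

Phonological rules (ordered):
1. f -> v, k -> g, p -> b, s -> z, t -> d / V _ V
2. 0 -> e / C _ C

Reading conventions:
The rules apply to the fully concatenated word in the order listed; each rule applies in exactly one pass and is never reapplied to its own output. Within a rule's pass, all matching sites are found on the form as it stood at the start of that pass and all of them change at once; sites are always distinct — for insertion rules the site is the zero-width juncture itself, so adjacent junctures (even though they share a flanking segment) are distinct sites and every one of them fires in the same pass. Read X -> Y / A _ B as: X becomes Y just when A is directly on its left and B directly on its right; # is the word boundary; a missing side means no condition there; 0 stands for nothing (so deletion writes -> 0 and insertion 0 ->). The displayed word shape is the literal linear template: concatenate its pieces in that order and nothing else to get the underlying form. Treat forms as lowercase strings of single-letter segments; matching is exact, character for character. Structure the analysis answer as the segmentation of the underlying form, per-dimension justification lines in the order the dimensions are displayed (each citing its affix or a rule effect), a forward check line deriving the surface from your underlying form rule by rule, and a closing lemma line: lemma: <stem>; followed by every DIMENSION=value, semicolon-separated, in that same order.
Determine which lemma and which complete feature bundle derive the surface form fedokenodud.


underlying: fet-okno-tud
CLASS=em - signalled by the affix -tud
NUM=ma - signalled by the affix fet-
check: fetoknotud -> fedoknodud -> fedokenodud
lemma: okno; CLASS=em; NUM=ma


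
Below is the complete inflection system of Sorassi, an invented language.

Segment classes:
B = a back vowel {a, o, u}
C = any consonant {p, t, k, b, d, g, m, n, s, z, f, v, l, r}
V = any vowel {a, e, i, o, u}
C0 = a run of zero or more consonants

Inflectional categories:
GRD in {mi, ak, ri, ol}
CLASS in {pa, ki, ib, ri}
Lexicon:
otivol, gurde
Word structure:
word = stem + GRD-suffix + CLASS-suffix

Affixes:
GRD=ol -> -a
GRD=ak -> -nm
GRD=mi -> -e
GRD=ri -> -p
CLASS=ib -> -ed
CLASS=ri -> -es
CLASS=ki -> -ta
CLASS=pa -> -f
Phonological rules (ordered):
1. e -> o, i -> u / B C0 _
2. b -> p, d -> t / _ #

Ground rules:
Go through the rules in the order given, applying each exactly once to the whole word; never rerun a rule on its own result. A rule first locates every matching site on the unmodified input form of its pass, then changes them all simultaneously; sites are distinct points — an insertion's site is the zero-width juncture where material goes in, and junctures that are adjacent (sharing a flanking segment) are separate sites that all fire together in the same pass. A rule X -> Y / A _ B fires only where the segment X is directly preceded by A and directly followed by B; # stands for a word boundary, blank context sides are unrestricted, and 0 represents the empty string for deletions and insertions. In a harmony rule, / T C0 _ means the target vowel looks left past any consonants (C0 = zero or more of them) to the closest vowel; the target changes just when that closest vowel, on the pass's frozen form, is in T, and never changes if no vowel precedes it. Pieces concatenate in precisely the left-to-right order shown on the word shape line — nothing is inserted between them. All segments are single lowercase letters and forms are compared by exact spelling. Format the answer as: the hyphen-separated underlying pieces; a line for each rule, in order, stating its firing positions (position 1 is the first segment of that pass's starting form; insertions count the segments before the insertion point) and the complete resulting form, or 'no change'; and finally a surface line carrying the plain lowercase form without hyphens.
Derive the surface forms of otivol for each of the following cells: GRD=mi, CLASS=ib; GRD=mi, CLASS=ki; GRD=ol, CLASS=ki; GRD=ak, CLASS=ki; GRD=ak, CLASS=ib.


cell GRD=mi, CLASS=ib:
underlying: otivol-e-ed
1. e -> o, i -> u / B C0 _: fires at position(s) 3, 7: otuvoloed
2. b -> p, d -> t / _ #: fires at position(s) 9: otuvoloet
surface: otuvoloet

cell GRD=mi, CLASS=ki:
underlying: otivol-e-ta
1. e -> o, i -> u / B C0 _: fires at position(s) 3, 7: otuvolota
2. b -> p, d -> t / _ #: no change
surface: otuvolota

cell GRD=ol, CLASS=ki:
underlying: otivol-a-ta
1. e -> o, i -> u / B C0 _: fires at position(s) 3: otuvolata
2. b -> p, d -> t / _ #: no change
surface: otuvolata

cell GRD=ak, CLASS=ki:
underlying: otivol-nm-ta
1. e -> o, i -> u / B C0 _: fires at position(s) 3: otuvolnmta
2. b -> p, d -> t / _ #: no change
surface: otuvolnmta

cell GRD=ak, CLASS=ib:
underlying: otivol-nm-ed
1. e -> o, i -> u / B C0 _: fires at position(s) 3, 9: otuvolnmod
2. b -> p, d -> t / _ #: fires at position(s) 10: otuvolnmot
surface: otuvolnmot


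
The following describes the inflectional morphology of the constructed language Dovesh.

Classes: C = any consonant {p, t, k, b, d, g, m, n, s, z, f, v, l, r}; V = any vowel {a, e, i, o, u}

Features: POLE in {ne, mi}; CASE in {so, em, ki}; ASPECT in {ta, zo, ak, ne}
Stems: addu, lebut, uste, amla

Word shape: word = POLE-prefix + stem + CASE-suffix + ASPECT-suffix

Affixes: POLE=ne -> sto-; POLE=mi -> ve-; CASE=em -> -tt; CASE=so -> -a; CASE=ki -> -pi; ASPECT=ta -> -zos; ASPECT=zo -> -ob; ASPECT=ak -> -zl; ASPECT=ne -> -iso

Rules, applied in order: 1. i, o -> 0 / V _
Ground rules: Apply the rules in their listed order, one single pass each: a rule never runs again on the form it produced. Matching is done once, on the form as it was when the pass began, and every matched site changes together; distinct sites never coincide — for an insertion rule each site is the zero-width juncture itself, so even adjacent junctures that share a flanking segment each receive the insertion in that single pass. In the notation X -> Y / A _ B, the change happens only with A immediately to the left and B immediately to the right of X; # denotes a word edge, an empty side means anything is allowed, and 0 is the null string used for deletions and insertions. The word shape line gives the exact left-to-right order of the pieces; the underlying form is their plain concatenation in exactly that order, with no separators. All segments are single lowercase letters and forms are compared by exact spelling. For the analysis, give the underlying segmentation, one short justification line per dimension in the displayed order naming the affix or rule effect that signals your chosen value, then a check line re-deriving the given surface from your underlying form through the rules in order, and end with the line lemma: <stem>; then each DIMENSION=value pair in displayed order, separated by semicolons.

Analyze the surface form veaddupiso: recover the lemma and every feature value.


underlying: ve-addu-pi-iso
POLE=mi - signalled by the affix ve-
CASE=ki - signalled by the affix -pi
ASPECT=ne - signalled by the affix -iso
check: veaddupiiso -> veaddupiso
lemma: addu; POLE=mi; CASE=ki; ASPECT=ne


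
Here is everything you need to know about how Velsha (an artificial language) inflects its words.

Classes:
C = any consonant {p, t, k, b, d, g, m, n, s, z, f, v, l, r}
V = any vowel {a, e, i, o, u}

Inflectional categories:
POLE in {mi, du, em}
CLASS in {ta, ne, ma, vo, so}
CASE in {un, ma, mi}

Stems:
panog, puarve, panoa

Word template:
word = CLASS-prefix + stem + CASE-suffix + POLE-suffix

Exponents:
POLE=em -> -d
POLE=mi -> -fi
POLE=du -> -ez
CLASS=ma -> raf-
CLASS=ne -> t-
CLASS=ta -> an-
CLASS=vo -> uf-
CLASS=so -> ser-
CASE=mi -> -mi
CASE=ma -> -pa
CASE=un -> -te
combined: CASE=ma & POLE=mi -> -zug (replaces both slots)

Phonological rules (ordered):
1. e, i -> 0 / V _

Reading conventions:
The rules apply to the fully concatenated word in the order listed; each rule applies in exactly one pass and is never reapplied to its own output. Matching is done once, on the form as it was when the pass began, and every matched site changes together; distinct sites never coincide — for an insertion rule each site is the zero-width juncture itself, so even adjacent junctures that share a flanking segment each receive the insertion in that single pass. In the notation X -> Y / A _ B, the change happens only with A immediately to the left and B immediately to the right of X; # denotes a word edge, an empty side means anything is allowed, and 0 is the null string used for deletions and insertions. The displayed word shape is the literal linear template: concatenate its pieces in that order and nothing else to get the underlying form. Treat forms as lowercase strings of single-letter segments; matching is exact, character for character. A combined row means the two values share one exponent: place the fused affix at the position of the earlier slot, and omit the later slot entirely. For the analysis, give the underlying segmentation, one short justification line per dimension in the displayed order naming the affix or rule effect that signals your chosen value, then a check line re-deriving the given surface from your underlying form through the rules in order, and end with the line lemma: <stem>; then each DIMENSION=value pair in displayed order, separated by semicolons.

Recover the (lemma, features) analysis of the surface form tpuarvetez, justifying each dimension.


underlying: t-puarve-te-ez
POLE=du - signalled by the affix -ez
CLASS=ne - signalled by the affix t-
CASE=un - signalled by the affix -te
check: tpuarveteez -> tpuarvetez
lemma: puarve; POLE=du; CLASS=ne; CASE=un


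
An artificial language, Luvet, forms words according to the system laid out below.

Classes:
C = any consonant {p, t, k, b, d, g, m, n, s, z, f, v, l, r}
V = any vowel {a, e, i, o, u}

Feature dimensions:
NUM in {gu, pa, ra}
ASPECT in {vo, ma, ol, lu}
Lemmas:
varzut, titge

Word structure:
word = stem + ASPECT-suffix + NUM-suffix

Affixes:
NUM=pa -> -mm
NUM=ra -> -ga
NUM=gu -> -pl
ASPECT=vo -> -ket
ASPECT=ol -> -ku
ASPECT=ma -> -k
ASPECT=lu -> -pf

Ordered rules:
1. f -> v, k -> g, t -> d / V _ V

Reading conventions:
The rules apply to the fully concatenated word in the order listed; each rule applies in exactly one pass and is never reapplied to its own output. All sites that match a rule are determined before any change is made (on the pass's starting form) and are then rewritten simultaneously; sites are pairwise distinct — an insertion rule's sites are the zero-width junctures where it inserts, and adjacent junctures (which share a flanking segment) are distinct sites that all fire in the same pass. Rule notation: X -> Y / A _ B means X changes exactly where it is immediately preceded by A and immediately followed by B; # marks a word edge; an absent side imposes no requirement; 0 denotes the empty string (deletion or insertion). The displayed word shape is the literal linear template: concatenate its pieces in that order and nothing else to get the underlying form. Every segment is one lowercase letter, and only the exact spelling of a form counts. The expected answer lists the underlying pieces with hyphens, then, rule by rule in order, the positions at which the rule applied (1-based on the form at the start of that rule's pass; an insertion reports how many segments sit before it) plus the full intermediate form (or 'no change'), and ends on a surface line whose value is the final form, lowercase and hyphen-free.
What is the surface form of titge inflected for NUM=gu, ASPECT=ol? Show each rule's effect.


underlying: titge-ku-pl
1. f -> v, k -> g, t -> d / V _ V: fires at position(s) 6: titgegupl
surface: titgegupl


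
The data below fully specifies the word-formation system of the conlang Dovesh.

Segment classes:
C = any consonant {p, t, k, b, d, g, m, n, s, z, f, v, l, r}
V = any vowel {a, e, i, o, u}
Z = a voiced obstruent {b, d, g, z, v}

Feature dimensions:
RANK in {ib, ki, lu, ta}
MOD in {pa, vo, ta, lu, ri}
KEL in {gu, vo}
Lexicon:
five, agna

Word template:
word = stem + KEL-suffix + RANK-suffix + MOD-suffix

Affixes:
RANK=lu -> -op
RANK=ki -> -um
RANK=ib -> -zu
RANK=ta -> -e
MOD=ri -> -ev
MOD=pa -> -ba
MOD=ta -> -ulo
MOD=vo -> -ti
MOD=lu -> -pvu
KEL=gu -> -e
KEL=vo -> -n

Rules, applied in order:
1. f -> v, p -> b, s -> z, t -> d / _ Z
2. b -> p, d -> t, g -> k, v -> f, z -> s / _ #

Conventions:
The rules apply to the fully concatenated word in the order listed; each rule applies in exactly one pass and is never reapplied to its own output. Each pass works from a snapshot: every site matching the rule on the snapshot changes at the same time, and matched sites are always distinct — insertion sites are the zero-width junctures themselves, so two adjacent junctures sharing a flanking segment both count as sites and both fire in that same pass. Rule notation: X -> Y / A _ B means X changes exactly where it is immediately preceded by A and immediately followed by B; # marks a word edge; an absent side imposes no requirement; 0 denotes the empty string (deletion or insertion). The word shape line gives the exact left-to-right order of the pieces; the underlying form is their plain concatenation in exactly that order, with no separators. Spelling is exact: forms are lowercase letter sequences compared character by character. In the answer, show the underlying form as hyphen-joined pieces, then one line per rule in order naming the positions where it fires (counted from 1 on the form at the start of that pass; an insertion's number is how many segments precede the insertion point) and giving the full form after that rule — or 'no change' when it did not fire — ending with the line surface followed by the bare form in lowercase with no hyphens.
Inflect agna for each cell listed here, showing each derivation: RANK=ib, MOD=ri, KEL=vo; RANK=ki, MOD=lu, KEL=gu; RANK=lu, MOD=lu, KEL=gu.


cell RANK=ib, MOD=ri, KEL=vo:
underlying: agna-n-zu-ev
1. f -> v, p -> b, s -> z, t -> d / _ Z: no change
2. b -> p, d -> t, g -> k, v -> f, z -> s / _ #: fires at position(s) 9: agnanzuef
surface: agnanzuef

cell RANK=ki, MOD=lu, KEL=gu:
underlying: agna-e-um-pvu
1. f -> v, p -> b, s -> z, t -> d / _ Z: fires at position(s) 8: agnaeumbvu
2. b -> p, d -> t, g -> k, v -> f, z -> s / _ #: no change
surface: agnaeumbvu

cell RANK=lu, MOD=lu, KEL=gu:
underlying: agna-e-op-pvu
1. f -> v, p -> b, s -> z, t -> d / _ Z: fires at position(s) 8: agnaeopbvu
2. b -> p, d -> t, g -> k, v -> f, z -> s / _ #: no change
surface: agnaeopbvu


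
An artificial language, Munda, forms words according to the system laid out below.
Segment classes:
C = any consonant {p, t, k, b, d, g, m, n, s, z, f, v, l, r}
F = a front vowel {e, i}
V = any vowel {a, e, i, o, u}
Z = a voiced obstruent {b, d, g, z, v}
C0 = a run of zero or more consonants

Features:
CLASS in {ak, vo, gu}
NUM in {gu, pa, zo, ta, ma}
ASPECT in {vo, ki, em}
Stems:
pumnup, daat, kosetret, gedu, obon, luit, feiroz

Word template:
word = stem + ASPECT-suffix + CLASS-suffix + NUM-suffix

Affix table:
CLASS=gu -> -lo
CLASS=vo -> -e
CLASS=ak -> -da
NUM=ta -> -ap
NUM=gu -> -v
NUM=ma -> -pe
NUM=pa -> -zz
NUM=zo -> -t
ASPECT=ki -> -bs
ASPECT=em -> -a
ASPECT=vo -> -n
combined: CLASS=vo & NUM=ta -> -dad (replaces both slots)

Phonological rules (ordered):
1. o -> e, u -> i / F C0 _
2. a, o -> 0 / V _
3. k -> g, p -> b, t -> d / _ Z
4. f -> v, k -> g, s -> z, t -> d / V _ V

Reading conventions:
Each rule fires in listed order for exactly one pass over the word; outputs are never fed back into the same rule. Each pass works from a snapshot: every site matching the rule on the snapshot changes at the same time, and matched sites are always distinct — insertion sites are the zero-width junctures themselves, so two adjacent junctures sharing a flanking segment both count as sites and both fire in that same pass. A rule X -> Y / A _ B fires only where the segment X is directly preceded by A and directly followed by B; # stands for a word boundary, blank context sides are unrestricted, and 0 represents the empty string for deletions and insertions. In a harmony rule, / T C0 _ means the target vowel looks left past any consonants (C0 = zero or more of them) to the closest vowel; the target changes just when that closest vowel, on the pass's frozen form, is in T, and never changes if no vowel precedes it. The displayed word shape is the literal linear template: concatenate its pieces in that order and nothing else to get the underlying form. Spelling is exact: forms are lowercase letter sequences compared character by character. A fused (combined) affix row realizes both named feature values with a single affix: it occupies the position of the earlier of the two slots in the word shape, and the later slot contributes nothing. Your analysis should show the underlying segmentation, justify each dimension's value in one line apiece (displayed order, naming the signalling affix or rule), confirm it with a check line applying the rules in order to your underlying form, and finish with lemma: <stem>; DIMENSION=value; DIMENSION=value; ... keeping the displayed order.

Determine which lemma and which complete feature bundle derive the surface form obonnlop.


underlying: obon-n-lo-ap
CLASS=gu - signalled by the affix -lo
NUM=ta - signalled by the affix -ap
ASPECT=vo - signalled by the affix -n
check: obonnloap -> obonnloap -> obonnlop -> obonnlop -> obonnlop
lemma: obon; CLASS=gu; NUM=ta; ASPECT=vo
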